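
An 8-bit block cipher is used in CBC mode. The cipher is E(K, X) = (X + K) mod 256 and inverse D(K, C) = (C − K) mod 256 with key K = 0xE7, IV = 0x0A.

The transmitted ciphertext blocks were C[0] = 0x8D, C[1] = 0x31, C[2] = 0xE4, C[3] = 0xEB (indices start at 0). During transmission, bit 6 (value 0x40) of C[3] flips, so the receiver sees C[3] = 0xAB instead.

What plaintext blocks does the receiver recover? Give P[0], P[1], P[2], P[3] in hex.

CBC decryption: P_i = D(K, C_i) ⊕ C_{i−1}, with C_{−1} = IV.
Only C[3] changed, to 0xAB. In CBC, a change in C_i garbles P_i and flips the same bit in P_{i+1}. Decrypting the received ciphertext:
P[0]: D(K, 0x8D) = 0xA6; 0xA6 ⊕ 0x0A = 0xAC.
P[1]: D(K, 0x31) = 0x4A; 0x4A ⊕ 0x8D = 0xC7.
P[2]: D(K, 0xE4) = 0xFD; 0xFD ⊕ 0x31 = 0xCC.
P[3]: D(K, 0xAB) = 0xC4; 0xC4 ⊕ 0xE4 = 0x20.
Blocks that differ from the original plaintext: P[3].

P[0] = 0xAC, P[1] = 0xC7, P[2] = 0xCC, P[3] = 0x20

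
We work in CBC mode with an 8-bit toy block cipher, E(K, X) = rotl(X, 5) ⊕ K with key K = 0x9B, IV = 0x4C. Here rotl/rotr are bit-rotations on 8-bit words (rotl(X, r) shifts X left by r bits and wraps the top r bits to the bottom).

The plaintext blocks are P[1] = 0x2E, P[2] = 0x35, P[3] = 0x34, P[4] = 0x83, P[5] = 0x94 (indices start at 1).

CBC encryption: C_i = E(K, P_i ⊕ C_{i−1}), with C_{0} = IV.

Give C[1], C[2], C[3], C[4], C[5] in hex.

C[1] = 0xD7, C[2] = 0xC7, C[3] = 0xE5, C[4] = 0x57, C[5] = 0xE3

C[1]: P[1] ⊕ 0x4C = 0x62; E(K, 0x62) = 0xD7.
C[2]: P[2] ⊕ 0xD7 = 0xE2; E(K, 0xE2) = 0xC7.
C[3]: P[3] ⊕ 0xC7 = 0xF3; E(K, 0xF3) = 0xE5.
C[4]: P[4] ⊕ 0xE5 = 0x66; E(K, 0x66) = 0x57.
C[5]: P[5] ⊕ 0x57 = 0xC3; E(K, 0xC3) = 0xE3.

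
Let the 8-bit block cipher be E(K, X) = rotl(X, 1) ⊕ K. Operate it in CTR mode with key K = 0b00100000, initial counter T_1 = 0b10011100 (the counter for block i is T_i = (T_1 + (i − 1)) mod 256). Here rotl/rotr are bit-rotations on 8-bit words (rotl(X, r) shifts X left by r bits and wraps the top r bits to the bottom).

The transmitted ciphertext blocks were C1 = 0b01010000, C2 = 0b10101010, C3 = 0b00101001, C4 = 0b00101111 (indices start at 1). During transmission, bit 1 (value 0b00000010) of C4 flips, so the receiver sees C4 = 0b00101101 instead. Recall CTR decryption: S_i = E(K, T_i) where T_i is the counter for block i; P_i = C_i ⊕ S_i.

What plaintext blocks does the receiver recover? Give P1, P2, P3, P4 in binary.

P1 = 0b01001001, P2 = 0b10110001, P3 = 0b00110100, P4 = 0b00110010

Only C4 changed, to 0b00101101. In CTR, a change in C_i flips the same bit in P_i only; the keystream is unaffected. Decrypting the received ciphertext:
P1: T = 0b10011100, S = E(K, T) = 0b00011001; 0b01010000 ⊕ 0b00011001 = 0b01001001.
P2: T = 0b10011101, S = E(K, T) = 0b00011011; 0b10101010 ⊕ 0b00011011 = 0b10110001.
P3: T = 0b10011110, S = E(K, T) = 0b00011101; 0b00101001 ⊕ 0b00011101 = 0b00110100.
P4: T = 0b10011111, S = E(K, T) = 0b00011111; 0b00101101 ⊕ 0b00011111 = 0b00110010.
Blocks that differ from the original plaintext: P4.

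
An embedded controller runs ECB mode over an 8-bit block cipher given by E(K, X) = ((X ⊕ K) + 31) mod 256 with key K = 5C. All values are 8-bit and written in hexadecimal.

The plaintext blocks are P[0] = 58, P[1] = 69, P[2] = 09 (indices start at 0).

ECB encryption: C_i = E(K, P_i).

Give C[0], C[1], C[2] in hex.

C[0]: E(K, 58) = 35.
C[1]: E(K, 69) = 66.
C[2]: E(K, 09) = 86.

C[0] = 35, C[1] = 66, C[2] = 86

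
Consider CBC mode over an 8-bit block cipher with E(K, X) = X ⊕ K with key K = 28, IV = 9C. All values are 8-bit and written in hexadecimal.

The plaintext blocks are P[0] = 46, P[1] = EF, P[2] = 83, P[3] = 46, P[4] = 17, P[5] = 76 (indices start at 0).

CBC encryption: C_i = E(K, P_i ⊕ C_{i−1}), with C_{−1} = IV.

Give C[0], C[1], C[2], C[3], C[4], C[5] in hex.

C[0] = F2, C[1] = 35, C[2] = 9E, C[3] = F0, C[4] = CF, C[5] = 91

C[0]: P[0] ⊕ 9C = DA; E(K, DA) = F2.
C[1]: P[1] ⊕ F2 = 1D; E(K, 1D) = 35.
C[2]: P[2] ⊕ 35 = B6; E(K, B6) = 9E.
C[3]: P[3] ⊕ 9E = D8; E(K, D8) = F0.
C[4]: P[4] ⊕ F0 = E7; E(K, E7) = CF.
C[5]: P[5] ⊕ CF = B9; E(K, B9) = 91.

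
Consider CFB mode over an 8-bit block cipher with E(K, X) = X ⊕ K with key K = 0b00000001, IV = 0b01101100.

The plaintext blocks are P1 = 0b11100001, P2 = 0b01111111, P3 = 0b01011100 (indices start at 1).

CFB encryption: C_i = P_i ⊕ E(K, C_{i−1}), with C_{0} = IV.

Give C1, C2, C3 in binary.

C1 = 0b10001100, C2 = 0b11110010, C3 = 0b10101111

C1: E(K, 0b01101100) = 0b01101101; 0b11100001 ⊕ 0b01101101 = 0b10001100.
C2: E(K, 0b10001100) = 0b10001101; 0b01111111 ⊕ 0b10001101 = 0b11110010.
C3: E(K, 0b11110010) = 0b11110011; 0b01011100 ⊕ 0b11110011 = 0b10101111.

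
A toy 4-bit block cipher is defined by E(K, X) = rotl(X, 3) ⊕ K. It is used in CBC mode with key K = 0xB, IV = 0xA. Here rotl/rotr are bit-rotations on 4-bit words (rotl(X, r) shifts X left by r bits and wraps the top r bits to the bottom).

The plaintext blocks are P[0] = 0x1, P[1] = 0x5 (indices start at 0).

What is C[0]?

C[0] = 0x6

CBC encryption: C_i = E(K, P_i ⊕ C_{i−1}), with C_{−1} = IV.
C[0]: P[0] ⊕ 0xA = 0xB; E(K, 0xB) = 0x6.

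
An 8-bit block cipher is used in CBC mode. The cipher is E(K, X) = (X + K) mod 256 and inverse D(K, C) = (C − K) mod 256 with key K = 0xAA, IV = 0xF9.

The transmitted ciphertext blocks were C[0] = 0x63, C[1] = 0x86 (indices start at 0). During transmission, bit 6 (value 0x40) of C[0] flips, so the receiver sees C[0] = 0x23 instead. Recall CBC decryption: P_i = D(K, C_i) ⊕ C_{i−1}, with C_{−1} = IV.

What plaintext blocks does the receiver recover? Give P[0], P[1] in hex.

Only C[0] changed, to 0x23. In CBC, a change in C_i garbles P_i and flips the same bit in P_{i+1}. Decrypting the received ciphertext:
P[0]: D(K, 0x23) = 0x79; 0x79 ⊕ 0xF9 = 0x80.
P[1]: D(K, 0x86) = 0xDC; 0xDC ⊕ 0x23 = 0xFF.
Blocks that differ from the original plaintext: P[0], P[1].

P[0] = 0x80, P[1] = 0xFF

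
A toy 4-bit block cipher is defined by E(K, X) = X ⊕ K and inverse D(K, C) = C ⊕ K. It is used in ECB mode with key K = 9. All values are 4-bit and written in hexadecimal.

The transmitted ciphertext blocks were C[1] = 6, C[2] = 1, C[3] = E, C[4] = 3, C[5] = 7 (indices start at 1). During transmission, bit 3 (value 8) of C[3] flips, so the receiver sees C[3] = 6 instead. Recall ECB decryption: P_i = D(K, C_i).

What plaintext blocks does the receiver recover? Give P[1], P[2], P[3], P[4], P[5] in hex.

Only C[3] changed, to 6. In ECB, a change in C_i affects only P_i. Decrypting the received ciphertext:
P[1]: D(K, 6) = F.
P[2]: D(K, 1) = 8.
P[3]: D(K, 6) = F.
P[4]: D(K, 3) = A.
P[5]: D(K, 7) = E.
Blocks that differ from the original plaintext: P[3].

P[1] = F, P[2] = 8, P[3] = F, P[4] = A, P[5] = E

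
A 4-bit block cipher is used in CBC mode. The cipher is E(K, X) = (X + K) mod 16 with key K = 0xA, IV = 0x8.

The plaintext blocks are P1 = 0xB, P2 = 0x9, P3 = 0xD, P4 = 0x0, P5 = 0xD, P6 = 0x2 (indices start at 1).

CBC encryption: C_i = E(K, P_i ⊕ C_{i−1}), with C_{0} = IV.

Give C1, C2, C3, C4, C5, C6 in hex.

C1: P1 ⊕ 0x8 = 0x3; E(K, 0x3) = 0xD.
C2: P2 ⊕ 0xD = 0x4; E(K, 0x4) = 0xE.
C3: P3 ⊕ 0xE = 0x3; E(K, 0x3) = 0xD.
C4: P4 ⊕ 0xD = 0xD; E(K, 0xD) = 0x7.
C5: P5 ⊕ 0x7 = 0xA; E(K, 0xA) = 0x4.
C6: P6 ⊕ 0x4 = 0x6; E(K, 0x6) = 0x0.

C1 = 0xD, C2 = 0xE, C3 = 0xD, C4 = 0x7, C5 = 0x4, C6 = 0x0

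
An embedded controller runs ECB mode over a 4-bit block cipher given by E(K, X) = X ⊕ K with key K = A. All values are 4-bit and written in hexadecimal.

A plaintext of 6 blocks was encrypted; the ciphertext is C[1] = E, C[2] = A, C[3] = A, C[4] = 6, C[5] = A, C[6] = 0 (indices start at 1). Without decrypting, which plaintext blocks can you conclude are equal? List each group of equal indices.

P[2] = P[3] = P[5]

ECB encrypts each block independently with the same key, so equal ciphertext blocks imply equal plaintext blocks.
C[2] = C[3] = C[5] = A, so P[2] = P[3] = P[5].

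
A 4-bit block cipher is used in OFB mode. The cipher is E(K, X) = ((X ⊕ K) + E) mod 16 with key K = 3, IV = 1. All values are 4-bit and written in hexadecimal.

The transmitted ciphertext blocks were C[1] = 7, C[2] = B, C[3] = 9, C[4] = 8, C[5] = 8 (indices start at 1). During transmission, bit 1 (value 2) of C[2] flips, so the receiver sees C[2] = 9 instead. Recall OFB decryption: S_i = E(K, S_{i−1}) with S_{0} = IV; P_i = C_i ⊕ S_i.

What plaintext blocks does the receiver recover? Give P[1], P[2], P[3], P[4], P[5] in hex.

Only C[2] changed, to 9. In OFB, a change in C_i flips the same bit in P_i only; the keystream is unaffected. Decrypting the received ciphertext:
P[1]: S = E(K, 1) = 0; 7 ⊕ 0 = 7.
P[2]: S = E(K, 0) = 1; 9 ⊕ 1 = 8.
P[3]: S = E(K, 1) = 0; 9 ⊕ 0 = 9.
P[4]: S = E(K, 0) = 1; 8 ⊕ 1 = 9.
P[5]: S = E(K, 1) = 0; 8 ⊕ 0 = 8.
Blocks that differ from the original plaintext: P[2].

P[1] = 7, P[2] = 8, P[3] = 9, P[4] = 9, P[5] = 8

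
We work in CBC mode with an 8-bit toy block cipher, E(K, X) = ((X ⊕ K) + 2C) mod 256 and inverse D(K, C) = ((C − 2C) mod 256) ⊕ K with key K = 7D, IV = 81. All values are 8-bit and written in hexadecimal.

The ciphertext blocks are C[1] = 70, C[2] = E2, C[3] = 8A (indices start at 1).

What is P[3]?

CBC decryption: P_i = D(K, C_i) ⊕ C_{i−1}, with C_{0} = IV.
P[3]: D(K, 8A) = 23; 23 ⊕ E2 = C1.

P[3] = C1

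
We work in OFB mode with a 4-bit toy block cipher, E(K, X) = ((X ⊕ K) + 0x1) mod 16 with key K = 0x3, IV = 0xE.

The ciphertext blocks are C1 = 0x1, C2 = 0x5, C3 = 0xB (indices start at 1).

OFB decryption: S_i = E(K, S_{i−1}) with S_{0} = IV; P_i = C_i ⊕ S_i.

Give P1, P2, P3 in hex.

P1 = 0xF, P2 = 0xB, P3 = 0x5

P1: S = E(K, 0xE) = 0xE; 0x1 ⊕ 0xE = 0xF.
P2: S = E(K, 0xE) = 0xE; 0x5 ⊕ 0xE = 0xB.
P3: S = E(K, 0xE) = 0xE; 0xB ⊕ 0xE = 0x5.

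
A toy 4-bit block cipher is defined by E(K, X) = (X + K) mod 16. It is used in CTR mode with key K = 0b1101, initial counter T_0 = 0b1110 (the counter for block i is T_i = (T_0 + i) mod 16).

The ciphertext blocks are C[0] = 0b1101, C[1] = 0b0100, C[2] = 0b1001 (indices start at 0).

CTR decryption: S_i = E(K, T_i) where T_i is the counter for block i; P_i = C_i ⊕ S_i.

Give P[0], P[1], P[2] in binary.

P[0] = 0b0110, P[1] = 0b1000, P[2] = 0b0100

P[0]: T = 0b1110, S = E(K, T) = 0b1011; 0b1101 ⊕ 0b1011 = 0b0110.
P[1]: T = 0b1111, S = E(K, T) = 0b1100; 0b0100 ⊕ 0b1100 = 0b1000.
P[2]: T = 0b0000, S = E(K, T) = 0b1101; 0b1001 ⊕ 0b1101 = 0b0100.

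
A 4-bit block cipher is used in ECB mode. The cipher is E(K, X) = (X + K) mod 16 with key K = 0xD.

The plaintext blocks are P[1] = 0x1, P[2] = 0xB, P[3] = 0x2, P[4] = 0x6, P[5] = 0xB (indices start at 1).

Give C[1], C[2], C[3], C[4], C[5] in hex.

C[1] = 0xE, C[2] = 0x8, C[3] = 0xF, C[4] = 0x3, C[5] = 0x8

ECB encryption: C_i = E(K, P_i).
C[1]: E(K, 0x1) = 0xE.
C[2]: E(K, 0xB) = 0x8.
C[3]: E(K, 0x2) = 0xF.
C[4]: E(K, 0x6) = 0x3.
C[5]: E(K, 0xB) = 0x8.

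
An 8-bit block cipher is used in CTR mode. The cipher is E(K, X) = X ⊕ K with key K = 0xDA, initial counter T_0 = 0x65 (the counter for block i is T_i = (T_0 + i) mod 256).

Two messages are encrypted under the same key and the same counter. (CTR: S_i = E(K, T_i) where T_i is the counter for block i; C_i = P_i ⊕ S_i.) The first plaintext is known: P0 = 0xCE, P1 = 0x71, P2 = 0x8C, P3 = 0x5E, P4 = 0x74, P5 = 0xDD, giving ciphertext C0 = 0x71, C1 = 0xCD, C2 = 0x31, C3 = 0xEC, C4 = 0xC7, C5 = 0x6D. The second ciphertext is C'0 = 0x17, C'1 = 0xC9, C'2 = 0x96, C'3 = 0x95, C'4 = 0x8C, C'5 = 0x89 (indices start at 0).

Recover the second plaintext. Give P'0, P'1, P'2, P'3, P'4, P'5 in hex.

P'0 = 0xA8, P'1 = 0x75, P'2 = 0x2B, P'3 = 0x27, P'4 = 0x3F, P'5 = 0x39

In CTR with a reused counter, both messages share the same keystream S_i, so C_i ⊕ C'_i = P_i ⊕ P'_i and thus P'_i = P_i ⊕ C_i ⊕ C'_i.
P'0: 0xCE ⊕ 0x71 ⊕ 0x17 = 0xA8.
P'1: 0x71 ⊕ 0xCD ⊕ 0xC9 = 0x75.
P'2: 0x8C ⊕ 0x31 ⊕ 0x96 = 0x2B.
P'3: 0x5E ⊕ 0xEC ⊕ 0x95 = 0x27.
P'4: 0x74 ⊕ 0xC7 ⊕ 0x8C = 0x3F.
P'5: 0xDD ⊕ 0x6D ⊕ 0x89 = 0x39.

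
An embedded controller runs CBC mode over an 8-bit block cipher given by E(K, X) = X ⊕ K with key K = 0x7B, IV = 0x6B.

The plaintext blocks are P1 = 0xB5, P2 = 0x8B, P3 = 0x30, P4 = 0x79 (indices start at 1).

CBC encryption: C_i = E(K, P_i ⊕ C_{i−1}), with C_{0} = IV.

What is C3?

C3 = 0x1E

C1: P1 ⊕ 0x6B = 0xDE; E(K, 0xDE) = 0xA5.
C2: P2 ⊕ 0xA5 = 0x2E; E(K, 0x2E) = 0x55.
C3: P3 ⊕ 0x55 = 0x65; E(K, 0x65) = 0x1E.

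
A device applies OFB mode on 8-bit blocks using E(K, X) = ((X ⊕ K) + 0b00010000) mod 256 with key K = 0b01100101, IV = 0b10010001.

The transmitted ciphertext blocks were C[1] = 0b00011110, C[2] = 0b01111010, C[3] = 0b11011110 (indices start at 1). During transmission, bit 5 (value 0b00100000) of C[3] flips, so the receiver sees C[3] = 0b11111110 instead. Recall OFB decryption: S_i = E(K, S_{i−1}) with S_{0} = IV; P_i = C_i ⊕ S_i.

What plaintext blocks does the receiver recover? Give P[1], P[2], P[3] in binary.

P[1] = 0b00011010, P[2] = 0b00001011, P[3] = 0b11011010

Only C[3] changed, to 0b11111110. In OFB, a change in C_i flips the same bit in P_i only; the keystream is unaffected. Decrypting the received ciphertext:
P[1]: S = E(K, 0b10010001) = 0b00000100; 0b00011110 ⊕ 0b00000100 = 0b00011010.
P[2]: S = E(K, 0b00000100) = 0b01110001; 0b01111010 ⊕ 0b01110001 = 0b00001011.
P[3]: S = E(K, 0b01110001) = 0b00100100; 0b11111110 ⊕ 0b00100100 = 0b11011010.
Blocks that differ from the original plaintext: P[3].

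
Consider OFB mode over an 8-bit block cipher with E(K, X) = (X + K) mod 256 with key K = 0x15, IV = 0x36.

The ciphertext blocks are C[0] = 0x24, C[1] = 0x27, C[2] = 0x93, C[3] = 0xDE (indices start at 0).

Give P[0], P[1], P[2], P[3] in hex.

OFB decryption: S_i = E(K, S_{i−1}) with S_{−1} = IV; P_i = C_i ⊕ S_i.
P[0]: S = E(K, 0x36) = 0x4B; 0x24 ⊕ 0x4B = 0x6F.
P[1]: S = E(K, 0x4B) = 0x60; 0x27 ⊕ 0x60 = 0x47.
P[2]: S = E(K, 0x60) = 0x75; 0x93 ⊕ 0x75 = 0xE6.
P[3]: S = E(K, 0x75) = 0x8A; 0xDE ⊕ 0x8A = 0x54.

P[0] = 0x6F, P[1] = 0x47, P[2] = 0xE6, P[3] = 0x54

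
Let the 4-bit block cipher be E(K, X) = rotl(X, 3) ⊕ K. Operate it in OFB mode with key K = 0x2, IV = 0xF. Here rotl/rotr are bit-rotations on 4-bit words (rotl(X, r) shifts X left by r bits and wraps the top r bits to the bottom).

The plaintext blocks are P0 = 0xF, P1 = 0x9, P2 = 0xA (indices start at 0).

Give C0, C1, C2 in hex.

OFB encryption: S_i = E(K, S_{i−1}) with S_{−1} = IV; C_i = P_i ⊕ S_i.
C0: S = E(K, 0xF) = 0xD; 0xF ⊕ 0xD = 0x2.
C1: S = E(K, 0xD) = 0xC; 0x9 ⊕ 0xC = 0x5.
C2: S = E(K, 0xC) = 0x4; 0xA ⊕ 0x4 = 0xE.

C0 = 0x2, C1 = 0x5, C2 = 0xE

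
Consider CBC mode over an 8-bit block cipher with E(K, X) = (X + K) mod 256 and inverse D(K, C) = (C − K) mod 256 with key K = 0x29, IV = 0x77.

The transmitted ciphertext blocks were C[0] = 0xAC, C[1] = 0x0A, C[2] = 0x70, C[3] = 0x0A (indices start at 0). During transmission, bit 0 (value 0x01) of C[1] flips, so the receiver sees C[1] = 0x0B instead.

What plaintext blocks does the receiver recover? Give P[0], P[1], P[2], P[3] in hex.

CBC decryption: P_i = D(K, C_i) ⊕ C_{i−1}, with C_{−1} = IV.
Only C[1] changed, to 0x0B. In CBC, a change in C_i garbles P_i and flips the same bit in P_{i+1}. Decrypting the received ciphertext:
P[0]: D(K, 0xAC) = 0x83; 0x83 ⊕ 0x77 = 0xF4.
P[1]: D(K, 0x0B) = 0xE2; 0xE2 ⊕ 0xAC = 0x4E.
P[2]: D(K, 0x70) = 0x47; 0x47 ⊕ 0x0B = 0x4C.
P[3]: D(K, 0x0A) = 0xE1; 0xE1 ⊕ 0x70 = 0x91.
Blocks that differ from the original plaintext: P[1], P[2].

P[0] = 0xF4, P[1] = 0x4E, P[2] = 0x4C, P[3] = 0x91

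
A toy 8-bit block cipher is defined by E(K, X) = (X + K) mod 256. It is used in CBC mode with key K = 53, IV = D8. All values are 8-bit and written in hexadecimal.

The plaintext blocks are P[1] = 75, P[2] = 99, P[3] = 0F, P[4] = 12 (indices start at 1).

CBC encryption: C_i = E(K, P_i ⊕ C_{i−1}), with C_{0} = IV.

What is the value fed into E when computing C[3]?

C[1]: P[1] ⊕ D8 = AD; E(K, AD) = 00.
C[2]: P[2] ⊕ 00 = 99; E(K, 99) = EC.
C[3]: P[3] ⊕ EC = E3; E(K, E3) = 36.
So the input to E for block [3] is E3.

E3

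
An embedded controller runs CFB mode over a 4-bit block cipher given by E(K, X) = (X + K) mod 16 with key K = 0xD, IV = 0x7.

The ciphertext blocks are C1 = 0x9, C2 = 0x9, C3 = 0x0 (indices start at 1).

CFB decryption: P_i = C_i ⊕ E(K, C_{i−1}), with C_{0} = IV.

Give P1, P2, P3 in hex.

P1: E(K, 0x7) = 0x4; 0x9 ⊕ 0x4 = 0xD.
P2: E(K, 0x9) = 0x6; 0x9 ⊕ 0x6 = 0xF.
P3: E(K, 0x9) = 0x6; 0x0 ⊕ 0x6 = 0x6.

P1 = 0xD, P2 = 0xF, P3 = 0x6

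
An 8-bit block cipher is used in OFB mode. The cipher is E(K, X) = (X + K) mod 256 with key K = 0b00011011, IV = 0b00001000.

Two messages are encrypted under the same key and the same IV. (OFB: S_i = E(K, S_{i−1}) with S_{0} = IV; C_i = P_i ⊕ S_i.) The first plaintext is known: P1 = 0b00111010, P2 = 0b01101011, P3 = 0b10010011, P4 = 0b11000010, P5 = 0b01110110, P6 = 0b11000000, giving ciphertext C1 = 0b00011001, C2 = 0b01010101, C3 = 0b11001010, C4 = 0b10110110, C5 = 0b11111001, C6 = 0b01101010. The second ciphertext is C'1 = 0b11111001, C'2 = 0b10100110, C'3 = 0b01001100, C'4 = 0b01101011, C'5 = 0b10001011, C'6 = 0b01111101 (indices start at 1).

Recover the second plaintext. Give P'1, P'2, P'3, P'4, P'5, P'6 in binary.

In OFB with a reused IV, both messages share the same keystream S_i, so C_i ⊕ C'_i = P_i ⊕ P'_i and thus P'_i = P_i ⊕ C_i ⊕ C'_i.
P'1: 0b00111010 ⊕ 0b00011001 ⊕ 0b11111001 = 0b11011010.
P'2: 0b01101011 ⊕ 0b01010101 ⊕ 0b10100110 = 0b10011000.
P'3: 0b10010011 ⊕ 0b11001010 ⊕ 0b01001100 = 0b00010101.
P'4: 0b11000010 ⊕ 0b10110110 ⊕ 0b01101011 = 0b00011111.
P'5: 0b01110110 ⊕ 0b11111001 ⊕ 0b10001011 = 0b00000100.
P'6: 0b11000000 ⊕ 0b01101010 ⊕ 0b01111101 = 0b11010111.

P'1 = 0b11011010, P'2 = 0b10011000, P'3 = 0b00010101, P'4 = 0b00011111, P'5 = 0b00000100, P'6 = 0b11010111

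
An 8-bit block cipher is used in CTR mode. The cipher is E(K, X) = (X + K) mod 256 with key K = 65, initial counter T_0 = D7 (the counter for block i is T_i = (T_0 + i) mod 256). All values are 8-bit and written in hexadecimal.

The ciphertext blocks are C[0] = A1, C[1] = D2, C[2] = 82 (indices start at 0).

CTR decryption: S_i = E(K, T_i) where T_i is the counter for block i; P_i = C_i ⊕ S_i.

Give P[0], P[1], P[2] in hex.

P[0] = 9D, P[1] = EF, P[2] = BC

P[0]: T = D7, S = E(K, T) = 3C; A1 ⊕ 3C = 9D.
P[1]: T = D8, S = E(K, T) = 3D; D2 ⊕ 3D = EF.
P[2]: T = D9, S = E(K, T) = 3E; 82 ⊕ 3E = BC.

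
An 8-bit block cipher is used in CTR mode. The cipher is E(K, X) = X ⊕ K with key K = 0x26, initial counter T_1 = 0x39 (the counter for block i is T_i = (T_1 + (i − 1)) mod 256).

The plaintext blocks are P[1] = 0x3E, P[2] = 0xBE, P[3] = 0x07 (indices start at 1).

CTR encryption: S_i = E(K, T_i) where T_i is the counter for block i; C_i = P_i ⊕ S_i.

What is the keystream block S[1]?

C[1]: T = 0x39, S = E(K, T) = 0x1F; 0x3E ⊕ 0x1F = 0x21.
So S[1] = 0x1F.

0x1F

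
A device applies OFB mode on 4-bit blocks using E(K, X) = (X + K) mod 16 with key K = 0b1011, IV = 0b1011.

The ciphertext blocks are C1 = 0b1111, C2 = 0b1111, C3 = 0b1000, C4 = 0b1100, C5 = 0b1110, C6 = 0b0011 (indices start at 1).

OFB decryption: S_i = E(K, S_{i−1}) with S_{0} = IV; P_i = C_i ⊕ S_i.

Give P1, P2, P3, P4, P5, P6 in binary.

P1: S = E(K, 0b1011) = 0b0110; 0b1111 ⊕ 0b0110 = 0b1001.
P2: S = E(K, 0b0110) = 0b0001; 0b1111 ⊕ 0b0001 = 0b1110.
P3: S = E(K, 0b0001) = 0b1100; 0b1000 ⊕ 0b1100 = 0b0100.
P4: S = E(K, 0b1100) = 0b0111; 0b1100 ⊕ 0b0111 = 0b1011.
P5: S = E(K, 0b0111) = 0b0010; 0b1110 ⊕ 0b0010 = 0b1100.
P6: S = E(K, 0b0010) = 0b1101; 0b0011 ⊕ 0b1101 = 0b1110.

P1 = 0b1001, P2 = 0b1110, P3 = 0b0100, P4 = 0b1011, P5 = 0b1100, P6 = 0b1110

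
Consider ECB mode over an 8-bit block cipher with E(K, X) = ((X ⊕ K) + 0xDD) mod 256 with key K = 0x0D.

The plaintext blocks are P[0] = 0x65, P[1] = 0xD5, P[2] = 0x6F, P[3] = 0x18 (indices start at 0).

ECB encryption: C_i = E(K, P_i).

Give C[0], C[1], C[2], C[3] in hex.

C[0]: E(K, 0x65) = 0x45.
C[1]: E(K, 0xD5) = 0xB5.
C[2]: E(K, 0x6F) = 0x3F.
C[3]: E(K, 0x18) = 0xF2.

C[0] = 0x45, C[1] = 0xB5, C[2] = 0x3F, C[3] = 0xF2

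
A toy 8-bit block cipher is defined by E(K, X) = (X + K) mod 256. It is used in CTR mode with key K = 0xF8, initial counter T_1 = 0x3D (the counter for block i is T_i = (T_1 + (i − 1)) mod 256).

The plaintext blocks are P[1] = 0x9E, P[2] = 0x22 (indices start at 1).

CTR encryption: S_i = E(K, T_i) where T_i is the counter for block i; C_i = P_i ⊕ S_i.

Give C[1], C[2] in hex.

C[1]: T = 0x3D, S = E(K, T) = 0x35; 0x9E ⊕ 0x35 = 0xAB.
C[2]: T = 0x3E, S = E(K, T) = 0x36; 0x22 ⊕ 0x36 = 0x14.

C[1] = 0xAB, C[2] = 0x14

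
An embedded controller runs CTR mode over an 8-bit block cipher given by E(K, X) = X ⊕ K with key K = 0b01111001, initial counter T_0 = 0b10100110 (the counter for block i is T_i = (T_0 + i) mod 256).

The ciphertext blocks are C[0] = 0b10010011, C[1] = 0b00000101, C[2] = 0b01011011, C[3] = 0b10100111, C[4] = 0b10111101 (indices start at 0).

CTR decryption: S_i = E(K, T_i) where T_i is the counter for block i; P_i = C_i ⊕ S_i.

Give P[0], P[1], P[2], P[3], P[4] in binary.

P[0]: T = 0b10100110, S = E(K, T) = 0b11011111; 0b10010011 ⊕ 0b11011111 = 0b01001100.
P[1]: T = 0b10100111, S = E(K, T) = 0b11011110; 0b00000101 ⊕ 0b11011110 = 0b11011011.
P[2]: T = 0b10101000, S = E(K, T) = 0b11010001; 0b01011011 ⊕ 0b11010001 = 0b10001010.
P[3]: T = 0b10101001, S = E(K, T) = 0b11010000; 0b10100111 ⊕ 0b11010000 = 0b01110111.
P[4]: T = 0b10101010, S = E(K, T) = 0b11010011; 0b10111101 ⊕ 0b11010011 = 0b01101110.

P[0] = 0b01001100, P[1] = 0b11011011, P[2] = 0b10001010, P[3] = 0b01110111, P[4] = 0b01101110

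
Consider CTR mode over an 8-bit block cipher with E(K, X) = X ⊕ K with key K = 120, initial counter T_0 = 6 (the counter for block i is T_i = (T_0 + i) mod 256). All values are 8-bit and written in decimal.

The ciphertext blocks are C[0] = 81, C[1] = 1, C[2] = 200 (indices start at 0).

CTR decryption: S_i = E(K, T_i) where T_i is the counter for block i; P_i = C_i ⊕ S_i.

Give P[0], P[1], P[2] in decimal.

P[0]: T = 6, S = E(K, T) = 126; 81 ⊕ 126 = 47.
P[1]: T = 7, S = E(K, T) = 127; 1 ⊕ 127 = 126.
P[2]: T = 8, S = E(K, T) = 112; 200 ⊕ 112 = 184.

P[0] = 47, P[1] = 126, P[2] = 184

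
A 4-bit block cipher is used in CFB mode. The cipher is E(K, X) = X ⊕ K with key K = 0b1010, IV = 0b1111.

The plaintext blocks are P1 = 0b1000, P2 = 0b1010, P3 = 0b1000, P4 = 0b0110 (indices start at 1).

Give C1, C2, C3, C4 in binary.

CFB encryption: C_i = P_i ⊕ E(K, C_{i−1}), with C_{0} = IV.
C1: E(K, 0b1111) = 0b0101; 0b1000 ⊕ 0b0101 = 0b1101.
C2: E(K, 0b1101) = 0b0111; 0b1010 ⊕ 0b0111 = 0b1101.
C3: E(K, 0b1101) = 0b0111; 0b1000 ⊕ 0b0111 = 0b1111.
C4: E(K, 0b1111) = 0b0101; 0b0110 ⊕ 0b0101 = 0b0011.

C1 = 0b1101, C2 = 0b1101, C3 = 0b1111, C4 = 0b0011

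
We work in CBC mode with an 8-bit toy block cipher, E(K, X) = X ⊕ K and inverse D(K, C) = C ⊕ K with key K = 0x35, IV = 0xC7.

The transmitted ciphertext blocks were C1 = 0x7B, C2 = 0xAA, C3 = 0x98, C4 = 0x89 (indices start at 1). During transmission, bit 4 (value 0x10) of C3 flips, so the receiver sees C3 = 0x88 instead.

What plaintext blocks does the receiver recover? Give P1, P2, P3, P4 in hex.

P1 = 0x89, P2 = 0xE4, P3 = 0x17, P4 = 0x34

CBC decryption: P_i = D(K, C_i) ⊕ C_{i−1}, with C_{0} = IV.
Only C3 changed, to 0x88. In CBC, a change in C_i garbles P_i and flips the same bit in P_{i+1}. Decrypting the received ciphertext:
P1: D(K, 0x7B) = 0x4E; 0x4E ⊕ 0xC7 = 0x89.
P2: D(K, 0xAA) = 0x9F; 0x9F ⊕ 0x7B = 0xE4.
P3: D(K, 0x88) = 0xBD; 0xBD ⊕ 0xAA = 0x17.
P4: D(K, 0x89) = 0xBC; 0xBC ⊕ 0x88 = 0x34.
Blocks that differ from the original plaintext: P3, P4.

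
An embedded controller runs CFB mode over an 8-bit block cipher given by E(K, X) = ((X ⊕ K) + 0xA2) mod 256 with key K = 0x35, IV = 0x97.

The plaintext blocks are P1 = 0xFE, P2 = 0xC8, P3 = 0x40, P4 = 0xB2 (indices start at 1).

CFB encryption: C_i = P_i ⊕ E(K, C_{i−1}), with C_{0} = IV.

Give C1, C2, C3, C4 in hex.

C1 = 0xBA, C2 = 0xF9, C3 = 0x2E, C4 = 0x0F

C1: E(K, 0x97) = 0x44; 0xFE ⊕ 0x44 = 0xBA.
C2: E(K, 0xBA) = 0x31; 0xC8 ⊕ 0x31 = 0xF9.
C3: E(K, 0xF9) = 0x6E; 0x40 ⊕ 0x6E = 0x2E.
C4: E(K, 0x2E) = 0xBD; 0xB2 ⊕ 0xBD = 0x0F.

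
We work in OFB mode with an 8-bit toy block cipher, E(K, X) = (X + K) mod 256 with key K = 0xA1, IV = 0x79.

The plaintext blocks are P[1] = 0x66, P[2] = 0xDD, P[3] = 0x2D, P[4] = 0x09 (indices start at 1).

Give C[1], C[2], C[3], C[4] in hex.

C[1] = 0x7C, C[2] = 0x66, C[3] = 0x71, C[4] = 0xF4

OFB encryption: S_i = E(K, S_{i−1}) with S_{0} = IV; C_i = P_i ⊕ S_i.
C[1]: S = E(K, 0x79) = 0x1A; 0x66 ⊕ 0x1A = 0x7C.
C[2]: S = E(K, 0x1A) = 0xBB; 0xDD ⊕ 0xBB = 0x66.
C[3]: S = E(K, 0xBB) = 0x5C; 0x2D ⊕ 0x5C = 0x71.
C[4]: S = E(K, 0x5C) = 0xFD; 0x09 ⊕ 0xFD = 0xF4.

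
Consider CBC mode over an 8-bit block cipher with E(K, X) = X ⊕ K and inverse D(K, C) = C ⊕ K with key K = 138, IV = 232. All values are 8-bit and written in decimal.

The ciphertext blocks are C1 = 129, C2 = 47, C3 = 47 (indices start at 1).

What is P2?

CBC decryption: P_i = D(K, C_i) ⊕ C_{i−1}, with C_{0} = IV.
P2: D(K, 47) = 165; 165 ⊕ 129 = 36.

P2 = 36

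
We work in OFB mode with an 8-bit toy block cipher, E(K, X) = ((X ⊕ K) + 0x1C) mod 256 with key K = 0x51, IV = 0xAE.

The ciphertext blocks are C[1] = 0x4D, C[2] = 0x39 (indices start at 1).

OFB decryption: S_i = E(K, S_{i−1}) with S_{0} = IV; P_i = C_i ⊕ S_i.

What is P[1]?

P[1]: S = E(K, 0xAE) = 0x1B; 0x4D ⊕ 0x1B = 0x56.

P[1] = 0x56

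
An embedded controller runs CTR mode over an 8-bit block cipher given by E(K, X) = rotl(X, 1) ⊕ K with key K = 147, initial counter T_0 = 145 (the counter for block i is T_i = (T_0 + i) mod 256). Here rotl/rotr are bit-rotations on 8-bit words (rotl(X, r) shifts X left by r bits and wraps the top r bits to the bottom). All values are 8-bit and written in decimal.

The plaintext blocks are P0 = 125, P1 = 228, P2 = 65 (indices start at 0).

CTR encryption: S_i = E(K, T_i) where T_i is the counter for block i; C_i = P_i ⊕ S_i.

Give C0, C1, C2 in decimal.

C0: T = 145, S = E(K, T) = 176; 125 ⊕ 176 = 205.
C1: T = 146, S = E(K, T) = 182; 228 ⊕ 182 = 82.
C2: T = 147, S = E(K, T) = 180; 65 ⊕ 180 = 245.

C0 = 205, C1 = 82, C2 = 245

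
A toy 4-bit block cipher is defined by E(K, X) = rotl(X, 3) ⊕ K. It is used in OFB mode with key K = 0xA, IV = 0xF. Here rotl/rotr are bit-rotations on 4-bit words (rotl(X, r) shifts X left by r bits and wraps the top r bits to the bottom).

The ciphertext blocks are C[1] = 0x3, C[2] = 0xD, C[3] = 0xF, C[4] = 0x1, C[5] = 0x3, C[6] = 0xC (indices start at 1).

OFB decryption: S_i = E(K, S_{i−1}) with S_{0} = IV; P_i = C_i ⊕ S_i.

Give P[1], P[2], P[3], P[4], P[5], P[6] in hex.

P[1]: S = E(K, 0xF) = 0x5; 0x3 ⊕ 0x5 = 0x6.
P[2]: S = E(K, 0x5) = 0x0; 0xD ⊕ 0x0 = 0xD.
P[3]: S = E(K, 0x0) = 0xA; 0xF ⊕ 0xA = 0x5.
P[4]: S = E(K, 0xA) = 0xF; 0x1 ⊕ 0xF = 0xE.
P[5]: S = E(K, 0xF) = 0x5; 0x3 ⊕ 0x5 = 0x6.
P[6]: S = E(K, 0x5) = 0x0; 0xC ⊕ 0x0 = 0xC.

P[1] = 0x6, P[2] = 0xD, P[3] = 0x5, P[4] = 0xE, P[5] = 0x6, P[6] = 0xC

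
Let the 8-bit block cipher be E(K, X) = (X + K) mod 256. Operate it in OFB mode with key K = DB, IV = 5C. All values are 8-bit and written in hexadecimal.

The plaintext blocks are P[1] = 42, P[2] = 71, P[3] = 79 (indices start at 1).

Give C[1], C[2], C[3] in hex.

C[1] = 75, C[2] = 63, C[3] = 94

OFB encryption: S_i = E(K, S_{i−1}) with S_{0} = IV; C_i = P_i ⊕ S_i.
C[1]: S = E(K, 5C) = 37; 42 ⊕ 37 = 75.
C[2]: S = E(K, 37) = 12; 71 ⊕ 12 = 63.
C[3]: S = E(K, 12) = ED; 79 ⊕ ED = 94.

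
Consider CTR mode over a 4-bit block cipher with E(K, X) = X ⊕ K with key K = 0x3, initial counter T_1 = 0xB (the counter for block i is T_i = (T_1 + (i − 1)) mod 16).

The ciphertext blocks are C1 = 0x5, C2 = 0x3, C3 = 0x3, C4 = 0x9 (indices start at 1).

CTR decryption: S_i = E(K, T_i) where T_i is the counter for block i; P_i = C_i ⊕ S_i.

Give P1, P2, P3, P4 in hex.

P1 = 0xD, P2 = 0xC, P3 = 0xD, P4 = 0x4

P1: T = 0xB, S = E(K, T) = 0x8; 0x5 ⊕ 0x8 = 0xD.
P2: T = 0xC, S = E(K, T) = 0xF; 0x3 ⊕ 0xF = 0xC.
P3: T = 0xD, S = E(K, T) = 0xE; 0x3 ⊕ 0xE = 0xD.
P4: T = 0xE, S = E(K, T) = 0xD; 0x9 ⊕ 0xD = 0x4.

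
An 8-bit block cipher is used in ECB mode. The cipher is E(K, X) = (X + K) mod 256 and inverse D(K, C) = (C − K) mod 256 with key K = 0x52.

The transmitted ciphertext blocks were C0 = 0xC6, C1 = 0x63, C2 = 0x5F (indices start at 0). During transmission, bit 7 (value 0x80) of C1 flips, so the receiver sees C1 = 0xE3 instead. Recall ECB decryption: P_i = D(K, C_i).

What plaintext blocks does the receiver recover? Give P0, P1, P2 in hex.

P0 = 0x74, P1 = 0x91, P2 = 0x0D

Only C1 changed, to 0xE3. In ECB, a change in C_i affects only P_i. Decrypting the received ciphertext:
P0: D(K, 0xC6) = 0x74.
P1: D(K, 0xE3) = 0x91.
P2: D(K, 0x5F) = 0x0D.
Blocks that differ from the original plaintext: P1.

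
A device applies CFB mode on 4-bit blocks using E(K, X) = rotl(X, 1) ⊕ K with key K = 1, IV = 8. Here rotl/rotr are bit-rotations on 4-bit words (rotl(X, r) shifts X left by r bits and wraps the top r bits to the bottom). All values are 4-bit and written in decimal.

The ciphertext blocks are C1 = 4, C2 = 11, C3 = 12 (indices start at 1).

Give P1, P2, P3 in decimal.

P1 = 4, P2 = 2, P3 = 10

CFB decryption: P_i = C_i ⊕ E(K, C_{i−1}), with C_{0} = IV.
P1: E(K, 8) = 0; 4 ⊕ 0 = 4.
P2: E(K, 4) = 9; 11 ⊕ 9 = 2.
P3: E(K, 11) = 6; 12 ⊕ 6 = 10.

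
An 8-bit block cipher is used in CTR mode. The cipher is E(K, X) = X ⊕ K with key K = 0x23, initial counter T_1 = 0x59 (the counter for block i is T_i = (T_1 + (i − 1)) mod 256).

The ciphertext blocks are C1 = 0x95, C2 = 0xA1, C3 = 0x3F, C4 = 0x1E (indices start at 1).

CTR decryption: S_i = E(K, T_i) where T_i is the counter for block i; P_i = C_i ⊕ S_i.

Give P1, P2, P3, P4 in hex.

P1: T = 0x59, S = E(K, T) = 0x7A; 0x95 ⊕ 0x7A = 0xEF.
P2: T = 0x5A, S = E(K, T) = 0x79; 0xA1 ⊕ 0x79 = 0xD8.
P3: T = 0x5B, S = E(K, T) = 0x78; 0x3F ⊕ 0x78 = 0x47.
P4: T = 0x5C, S = E(K, T) = 0x7F; 0x1E ⊕ 0x7F = 0x61.

P1 = 0xEF, P2 = 0xD8, P3 = 0x47, P4 = 0x61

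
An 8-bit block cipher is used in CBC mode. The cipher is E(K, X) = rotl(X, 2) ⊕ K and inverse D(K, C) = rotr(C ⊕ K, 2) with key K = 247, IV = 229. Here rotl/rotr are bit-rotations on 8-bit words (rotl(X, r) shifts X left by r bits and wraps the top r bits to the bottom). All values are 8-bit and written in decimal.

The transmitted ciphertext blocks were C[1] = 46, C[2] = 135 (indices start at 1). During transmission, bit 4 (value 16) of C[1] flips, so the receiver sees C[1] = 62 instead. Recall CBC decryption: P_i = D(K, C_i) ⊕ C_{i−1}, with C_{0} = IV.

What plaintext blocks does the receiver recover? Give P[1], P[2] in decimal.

Only C[1] changed, to 62. In CBC, a change in C_i garbles P_i and flips the same bit in P_{i+1}. Decrypting the received ciphertext:
P[1]: D(K, 62) = 114; 114 ⊕ 229 = 151.
P[2]: D(K, 135) = 28; 28 ⊕ 62 = 34.
Blocks that differ from the original plaintext: P[1], P[2].

P[1] = 151, P[2] = 34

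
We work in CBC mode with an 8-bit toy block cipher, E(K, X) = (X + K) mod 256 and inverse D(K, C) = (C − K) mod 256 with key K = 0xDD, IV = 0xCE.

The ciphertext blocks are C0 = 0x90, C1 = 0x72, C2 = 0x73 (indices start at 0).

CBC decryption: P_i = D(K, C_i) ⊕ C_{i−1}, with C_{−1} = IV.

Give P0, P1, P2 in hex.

P0 = 0x7D, P1 = 0x05, P2 = 0xE4

P0: D(K, 0x90) = 0xB3; 0xB3 ⊕ 0xCE = 0x7D.
P1: D(K, 0x72) = 0x95; 0x95 ⊕ 0x90 = 0x05.
P2: D(K, 0x73) = 0x96; 0x96 ⊕ 0x72 = 0xE4.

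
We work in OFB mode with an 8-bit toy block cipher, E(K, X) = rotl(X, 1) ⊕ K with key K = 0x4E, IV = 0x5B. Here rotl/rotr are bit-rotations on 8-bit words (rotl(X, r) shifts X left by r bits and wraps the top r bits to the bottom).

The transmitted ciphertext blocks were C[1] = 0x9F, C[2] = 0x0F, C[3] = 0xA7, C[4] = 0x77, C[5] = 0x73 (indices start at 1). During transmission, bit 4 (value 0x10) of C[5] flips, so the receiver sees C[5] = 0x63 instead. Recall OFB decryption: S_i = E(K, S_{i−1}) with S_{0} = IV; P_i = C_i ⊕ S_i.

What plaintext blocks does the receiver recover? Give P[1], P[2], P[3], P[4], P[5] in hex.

P[1] = 0x67, P[2] = 0xB0, P[3] = 0x96, P[4] = 0x5B, P[5] = 0x75

Only C[5] changed, to 0x63. In OFB, a change in C_i flips the same bit in P_i only; the keystream is unaffected. Decrypting the received ciphertext:
P[1]: S = E(K, 0x5B) = 0xF8; 0x9F ⊕ 0xF8 = 0x67.
P[2]: S = E(K, 0xF8) = 0xBF; 0x0F ⊕ 0xBF = 0xB0.
P[3]: S = E(K, 0xBF) = 0x31; 0xA7 ⊕ 0x31 = 0x96.
P[4]: S = E(K, 0x31) = 0x2C; 0x77 ⊕ 0x2C = 0x5B.
P[5]: S = E(K, 0x2C) = 0x16; 0x63 ⊕ 0x16 = 0x75.
Blocks that differ from the original plaintext: P[5].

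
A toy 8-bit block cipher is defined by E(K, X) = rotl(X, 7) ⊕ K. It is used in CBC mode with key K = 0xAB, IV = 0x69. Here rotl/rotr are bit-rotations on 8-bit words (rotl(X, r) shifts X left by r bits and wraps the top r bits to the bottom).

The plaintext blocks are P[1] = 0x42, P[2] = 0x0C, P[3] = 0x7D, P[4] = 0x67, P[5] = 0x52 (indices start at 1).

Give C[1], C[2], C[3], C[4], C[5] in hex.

CBC encryption: C_i = E(K, P_i ⊕ C_{i−1}), with C_{0} = IV.
C[1]: P[1] ⊕ 0x69 = 0x2B; E(K, 0x2B) = 0x3E.
C[2]: P[2] ⊕ 0x3E = 0x32; E(K, 0x32) = 0xB2.
C[3]: P[3] ⊕ 0xB2 = 0xCF; E(K, 0xCF) = 0x4C.
C[4]: P[4] ⊕ 0x4C = 0x2B; E(K, 0x2B) = 0x3E.
C[5]: P[5] ⊕ 0x3E = 0x6C; E(K, 0x6C) = 0x9D.

C[1] = 0x3E, C[2] = 0xB2, C[3] = 0x4C, C[4] = 0x3E, C[5] = 0x9D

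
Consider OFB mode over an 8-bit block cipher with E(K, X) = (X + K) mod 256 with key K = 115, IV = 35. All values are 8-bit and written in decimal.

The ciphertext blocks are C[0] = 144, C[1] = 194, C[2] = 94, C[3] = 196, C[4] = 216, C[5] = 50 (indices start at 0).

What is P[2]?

P[2] = 34

OFB decryption: S_i = E(K, S_{i−1}) with S_{−1} = IV; P_i = C_i ⊕ S_i.
P[0]: S = E(K, 35) = 150; 144 ⊕ 150 = 6.
P[1]: S = E(K, 150) = 9; 194 ⊕ 9 = 203.
P[2]: S = E(K, 9) = 124; 94 ⊕ 124 = 34.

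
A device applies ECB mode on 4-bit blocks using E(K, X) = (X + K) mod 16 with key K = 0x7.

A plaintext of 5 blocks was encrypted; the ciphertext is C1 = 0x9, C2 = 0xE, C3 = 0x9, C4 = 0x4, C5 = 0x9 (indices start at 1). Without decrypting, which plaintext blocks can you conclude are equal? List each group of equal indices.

P1 = P3 = P5

ECB encrypts each block independently with the same key, so equal ciphertext blocks imply equal plaintext blocks.
C1 = C3 = C5 = 0x9, so P1 = P3 = P5.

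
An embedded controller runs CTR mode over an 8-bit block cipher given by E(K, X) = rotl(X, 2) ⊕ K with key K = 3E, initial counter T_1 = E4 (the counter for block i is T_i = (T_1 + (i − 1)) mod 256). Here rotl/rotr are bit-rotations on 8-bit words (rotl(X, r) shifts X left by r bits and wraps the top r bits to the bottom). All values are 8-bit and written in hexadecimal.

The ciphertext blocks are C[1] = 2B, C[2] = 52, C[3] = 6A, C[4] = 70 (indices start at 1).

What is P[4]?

CTR decryption: S_i = E(K, T_i) where T_i is the counter for block i; P_i = C_i ⊕ S_i.
P[4]: T = E7, S = E(K, T) = A1; 70 ⊕ A1 = D1.

P[4] = D1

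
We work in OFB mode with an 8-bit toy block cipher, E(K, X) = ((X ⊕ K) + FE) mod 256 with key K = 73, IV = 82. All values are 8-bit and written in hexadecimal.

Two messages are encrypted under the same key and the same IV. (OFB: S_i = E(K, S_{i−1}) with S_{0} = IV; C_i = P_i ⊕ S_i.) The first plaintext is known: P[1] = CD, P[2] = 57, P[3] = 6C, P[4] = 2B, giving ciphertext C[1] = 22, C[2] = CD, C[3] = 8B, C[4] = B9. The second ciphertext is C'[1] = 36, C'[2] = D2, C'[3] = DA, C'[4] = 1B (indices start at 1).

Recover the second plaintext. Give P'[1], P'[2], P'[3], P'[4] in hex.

In OFB with a reused IV, both messages share the same keystream S_i, so C_i ⊕ C'_i = P_i ⊕ P'_i and thus P'_i = P_i ⊕ C_i ⊕ C'_i.
P'[1]: CD ⊕ 22 ⊕ 36 = D9.
P'[2]: 57 ⊕ CD ⊕ D2 = 48.
P'[3]: 6C ⊕ 8B ⊕ DA = 3D.
P'[4]: 2B ⊕ B9 ⊕ 1B = 89.

P'[1] = D9, P'[2] = 48, P'[3] = 3D, P'[4] = 89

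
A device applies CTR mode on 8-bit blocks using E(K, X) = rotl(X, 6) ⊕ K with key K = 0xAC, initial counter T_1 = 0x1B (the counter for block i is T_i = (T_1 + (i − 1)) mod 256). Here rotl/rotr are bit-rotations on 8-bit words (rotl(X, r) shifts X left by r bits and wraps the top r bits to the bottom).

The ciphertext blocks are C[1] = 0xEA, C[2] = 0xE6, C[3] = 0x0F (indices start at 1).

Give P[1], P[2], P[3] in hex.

CTR decryption: S_i = E(K, T_i) where T_i is the counter for block i; P_i = C_i ⊕ S_i.
P[1]: T = 0x1B, S = E(K, T) = 0x6A; 0xEA ⊕ 0x6A = 0x80.
P[2]: T = 0x1C, S = E(K, T) = 0xAB; 0xE6 ⊕ 0xAB = 0x4D.
P[3]: T = 0x1D, S = E(K, T) = 0xEB; 0x0F ⊕ 0xEB = 0xE4.

P[1] = 0x80, P[2] = 0x4D, P[3] = 0xE4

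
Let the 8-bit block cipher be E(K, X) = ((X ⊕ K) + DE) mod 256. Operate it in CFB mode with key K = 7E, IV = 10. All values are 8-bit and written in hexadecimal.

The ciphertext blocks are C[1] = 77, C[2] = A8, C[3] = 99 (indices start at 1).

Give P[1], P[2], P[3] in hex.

CFB decryption: P_i = C_i ⊕ E(K, C_{i−1}), with C_{0} = IV.
P[1]: E(K, 10) = 4C; 77 ⊕ 4C = 3B.
P[2]: E(K, 77) = E7; A8 ⊕ E7 = 4F.
P[3]: E(K, A8) = B4; 99 ⊕ B4 = 2D.

P[1] = 3B, P[2] = 4F, P[3] = 2D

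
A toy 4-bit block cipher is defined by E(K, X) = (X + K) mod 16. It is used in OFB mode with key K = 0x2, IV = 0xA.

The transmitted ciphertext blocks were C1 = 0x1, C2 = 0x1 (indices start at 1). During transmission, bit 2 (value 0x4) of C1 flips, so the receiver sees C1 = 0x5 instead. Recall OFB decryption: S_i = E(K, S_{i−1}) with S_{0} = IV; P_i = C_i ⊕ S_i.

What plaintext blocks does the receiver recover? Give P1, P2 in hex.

P1 = 0x9, P2 = 0xF

Only C1 changed, to 0x5. In OFB, a change in C_i flips the same bit in P_i only; the keystream is unaffected. Decrypting the received ciphertext:
P1: S = E(K, 0xA) = 0xC; 0x5 ⊕ 0xC = 0x9.
P2: S = E(K, 0xC) = 0xE; 0x1 ⊕ 0xE = 0xF.
Blocks that differ from the original plaintext: P1.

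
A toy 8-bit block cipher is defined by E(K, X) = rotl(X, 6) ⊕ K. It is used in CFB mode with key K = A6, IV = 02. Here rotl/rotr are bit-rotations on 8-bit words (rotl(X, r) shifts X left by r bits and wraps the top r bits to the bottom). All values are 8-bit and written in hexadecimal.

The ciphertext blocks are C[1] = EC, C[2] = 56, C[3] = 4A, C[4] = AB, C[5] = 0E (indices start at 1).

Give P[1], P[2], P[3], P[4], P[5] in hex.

P[1] = CA, P[2] = CB, P[3] = 79, P[4] = 9F, P[5] = 42

CFB decryption: P_i = C_i ⊕ E(K, C_{i−1}), with C_{0} = IV.
P[1]: E(K, 02) = 26; EC ⊕ 26 = CA.
P[2]: E(K, EC) = 9D; 56 ⊕ 9D = CB.
P[3]: E(K, 56) = 33; 4A ⊕ 33 = 79.
P[4]: E(K, 4A) = 34; AB ⊕ 34 = 9F.
P[5]: E(K, AB) = 4C; 0E ⊕ 4C = 42.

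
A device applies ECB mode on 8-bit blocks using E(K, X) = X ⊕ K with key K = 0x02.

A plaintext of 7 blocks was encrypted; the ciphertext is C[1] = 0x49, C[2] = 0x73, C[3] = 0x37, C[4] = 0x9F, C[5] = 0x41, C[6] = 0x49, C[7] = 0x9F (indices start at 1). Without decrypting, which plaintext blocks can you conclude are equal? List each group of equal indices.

ECB encrypts each block independently with the same key, so equal ciphertext blocks imply equal plaintext blocks.
C[1] = C[6] = 0x49, so P[1] = P[6].
C[4] = C[7] = 0x9F, so P[4] = P[7].

P[1] = P[6]; P[4] = P[7]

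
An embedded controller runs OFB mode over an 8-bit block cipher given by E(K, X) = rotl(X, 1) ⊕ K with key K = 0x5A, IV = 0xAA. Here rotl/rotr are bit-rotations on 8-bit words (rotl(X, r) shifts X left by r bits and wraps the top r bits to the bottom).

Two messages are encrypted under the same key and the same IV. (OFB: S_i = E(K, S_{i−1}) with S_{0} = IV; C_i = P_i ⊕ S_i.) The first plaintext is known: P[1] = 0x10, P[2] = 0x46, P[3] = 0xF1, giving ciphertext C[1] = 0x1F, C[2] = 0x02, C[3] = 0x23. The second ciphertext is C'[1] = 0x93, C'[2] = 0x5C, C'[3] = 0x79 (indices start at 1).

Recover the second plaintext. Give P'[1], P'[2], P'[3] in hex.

P'[1] = 0x9C, P'[2] = 0x18, P'[3] = 0xAB

In OFB with a reused IV, both messages share the same keystream S_i, so C_i ⊕ C'_i = P_i ⊕ P'_i and thus P'_i = P_i ⊕ C_i ⊕ C'_i.
P'[1]: 0x10 ⊕ 0x1F ⊕ 0x93 = 0x9C.
P'[2]: 0x46 ⊕ 0x02 ⊕ 0x5C = 0x18.
P'[3]: 0xF1 ⊕ 0x23 ⊕ 0x79 = 0xAB.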